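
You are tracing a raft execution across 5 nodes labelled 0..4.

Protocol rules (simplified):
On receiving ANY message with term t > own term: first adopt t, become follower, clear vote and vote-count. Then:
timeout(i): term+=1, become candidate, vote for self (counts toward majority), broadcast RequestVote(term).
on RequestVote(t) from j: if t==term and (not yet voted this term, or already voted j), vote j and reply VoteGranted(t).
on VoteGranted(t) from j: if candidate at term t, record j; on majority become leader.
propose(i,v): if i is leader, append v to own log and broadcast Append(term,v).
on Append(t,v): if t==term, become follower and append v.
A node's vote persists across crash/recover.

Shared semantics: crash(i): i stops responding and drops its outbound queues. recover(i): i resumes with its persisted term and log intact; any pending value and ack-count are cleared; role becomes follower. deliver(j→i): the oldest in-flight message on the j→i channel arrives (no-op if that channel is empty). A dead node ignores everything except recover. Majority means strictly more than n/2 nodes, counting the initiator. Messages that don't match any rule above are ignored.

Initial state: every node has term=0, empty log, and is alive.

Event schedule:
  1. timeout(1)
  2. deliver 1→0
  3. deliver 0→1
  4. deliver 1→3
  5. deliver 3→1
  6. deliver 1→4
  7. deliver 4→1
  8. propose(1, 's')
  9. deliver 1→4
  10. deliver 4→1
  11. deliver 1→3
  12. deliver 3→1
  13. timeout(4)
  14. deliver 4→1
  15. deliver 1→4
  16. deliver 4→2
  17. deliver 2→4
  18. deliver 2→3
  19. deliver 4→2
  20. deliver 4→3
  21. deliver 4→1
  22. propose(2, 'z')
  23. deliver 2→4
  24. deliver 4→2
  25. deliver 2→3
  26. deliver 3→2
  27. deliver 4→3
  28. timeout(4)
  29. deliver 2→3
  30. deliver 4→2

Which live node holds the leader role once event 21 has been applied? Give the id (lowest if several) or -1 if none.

e1 timeout(1): 1[cand,t=1,-]
e2 deliver 1→0: 0[foll,t=1,-]
e3 deliver 0→1: ·
e4 deliver 1→3: 3[foll,t=1,-]
e5 deliver 3→1: 1[lead,t=1,-]
e6 deliver 1→4: 4[foll,t=1,-]
e7 deliver 4→1: ·
e8 propose(1,'s'): 1[lead,t=1,s]
e9 deliver 1→4: 4[foll,t=1,s]
e10 deliver 4→1: ·
e11 deliver 1→3: 3[foll,t=1,s]
e12 deliver 3→1: ·
e13 timeout(4): 4[cand,t=2,s]
e14 deliver 4→1: 1[foll,t=2,s]
e15 deliver 1→4: ·
e16 deliver 4→2: 2[foll,t=2,-]
e17 deliver 2→4: 4[lead,t=2,s]
e18 deliver 2→3: ·
e19 deliver 4→2: ·
e20 deliver 4→3: 3[foll,t=2,s]
e21 deliver 4→1: ·

4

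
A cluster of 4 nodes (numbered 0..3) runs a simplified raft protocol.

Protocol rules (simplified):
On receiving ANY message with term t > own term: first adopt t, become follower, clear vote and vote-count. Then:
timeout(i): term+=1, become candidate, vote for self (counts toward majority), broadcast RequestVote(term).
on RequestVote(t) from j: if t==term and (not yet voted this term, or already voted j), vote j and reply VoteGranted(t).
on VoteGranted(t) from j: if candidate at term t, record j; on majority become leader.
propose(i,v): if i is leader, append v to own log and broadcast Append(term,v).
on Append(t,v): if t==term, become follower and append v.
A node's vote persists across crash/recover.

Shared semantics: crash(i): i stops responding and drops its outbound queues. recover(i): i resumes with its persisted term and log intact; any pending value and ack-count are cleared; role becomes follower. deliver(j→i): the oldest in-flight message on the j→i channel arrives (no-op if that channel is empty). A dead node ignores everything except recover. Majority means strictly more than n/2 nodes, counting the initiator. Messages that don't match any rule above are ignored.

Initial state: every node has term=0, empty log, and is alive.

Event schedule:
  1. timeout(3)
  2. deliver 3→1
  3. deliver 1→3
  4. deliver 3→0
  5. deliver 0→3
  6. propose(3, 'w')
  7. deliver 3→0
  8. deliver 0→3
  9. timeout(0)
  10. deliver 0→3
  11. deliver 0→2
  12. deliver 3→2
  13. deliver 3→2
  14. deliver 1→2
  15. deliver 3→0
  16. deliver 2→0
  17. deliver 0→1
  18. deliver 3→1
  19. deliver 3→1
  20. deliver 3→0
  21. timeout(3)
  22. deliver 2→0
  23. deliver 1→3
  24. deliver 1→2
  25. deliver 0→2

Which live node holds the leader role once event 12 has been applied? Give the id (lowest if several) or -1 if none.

-1

e1 timeout(3): 3[cand,t=1,-]
e2 deliver 3→1: 1[foll,t=1,-]
e3 deliver 1→3: ·
e4 deliver 3→0: 0[foll,t=1,-]
e5 deliver 0→3: 3[lead,t=1,-]
e6 propose(3,'w'): 3[lead,t=1,w]
e7 deliver 3→0: 0[foll,t=1,w]
e8 deliver 0→3: ·
e9 timeout(0): 0[cand,t=2,w]
e10 deliver 0→3: 3[foll,t=2,w]
e11 deliver 0→2: 2[foll,t=2,-]
e12 deliver 3→2: ·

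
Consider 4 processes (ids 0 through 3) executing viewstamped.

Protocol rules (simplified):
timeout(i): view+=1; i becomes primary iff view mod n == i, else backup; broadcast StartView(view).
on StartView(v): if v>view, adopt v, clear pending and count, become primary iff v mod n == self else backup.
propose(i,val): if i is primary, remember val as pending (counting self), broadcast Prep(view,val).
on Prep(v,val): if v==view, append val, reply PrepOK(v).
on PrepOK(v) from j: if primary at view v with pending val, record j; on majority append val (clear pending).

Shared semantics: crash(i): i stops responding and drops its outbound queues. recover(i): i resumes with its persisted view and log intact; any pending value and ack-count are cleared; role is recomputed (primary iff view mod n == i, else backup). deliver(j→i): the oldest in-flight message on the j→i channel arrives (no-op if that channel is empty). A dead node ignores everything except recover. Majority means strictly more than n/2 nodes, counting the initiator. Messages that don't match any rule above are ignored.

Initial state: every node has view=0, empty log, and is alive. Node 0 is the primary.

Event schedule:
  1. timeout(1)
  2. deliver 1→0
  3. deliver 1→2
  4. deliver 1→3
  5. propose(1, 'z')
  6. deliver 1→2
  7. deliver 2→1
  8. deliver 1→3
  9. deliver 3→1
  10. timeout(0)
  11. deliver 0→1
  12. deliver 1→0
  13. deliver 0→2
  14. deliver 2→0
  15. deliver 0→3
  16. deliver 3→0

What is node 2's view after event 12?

after 1 — timeout(1): n1:prim/v1/[-]
after 2 — deliver 1→0: n0:back/v1/[-]
after 3 — deliver 1→2: n2:back/v1/[-]
after 4 — deliver 1→3: n3:back/v1/[-]
after 5 — propose(1,'z'): ·
after 6 — deliver 1→2: n2:back/v1/[z]
after 7 — deliver 2→1: ·
after 8 — deliver 1→3: n3:back/v1/[z]
after 9 — deliver 3→1: n1:prim/v1/[z]
after 10 — timeout(0): n0:back/v2/[-]
after 11 — deliver 0→1: n1:back/v2/[z]
after 12 — deliver 1→0: ·

1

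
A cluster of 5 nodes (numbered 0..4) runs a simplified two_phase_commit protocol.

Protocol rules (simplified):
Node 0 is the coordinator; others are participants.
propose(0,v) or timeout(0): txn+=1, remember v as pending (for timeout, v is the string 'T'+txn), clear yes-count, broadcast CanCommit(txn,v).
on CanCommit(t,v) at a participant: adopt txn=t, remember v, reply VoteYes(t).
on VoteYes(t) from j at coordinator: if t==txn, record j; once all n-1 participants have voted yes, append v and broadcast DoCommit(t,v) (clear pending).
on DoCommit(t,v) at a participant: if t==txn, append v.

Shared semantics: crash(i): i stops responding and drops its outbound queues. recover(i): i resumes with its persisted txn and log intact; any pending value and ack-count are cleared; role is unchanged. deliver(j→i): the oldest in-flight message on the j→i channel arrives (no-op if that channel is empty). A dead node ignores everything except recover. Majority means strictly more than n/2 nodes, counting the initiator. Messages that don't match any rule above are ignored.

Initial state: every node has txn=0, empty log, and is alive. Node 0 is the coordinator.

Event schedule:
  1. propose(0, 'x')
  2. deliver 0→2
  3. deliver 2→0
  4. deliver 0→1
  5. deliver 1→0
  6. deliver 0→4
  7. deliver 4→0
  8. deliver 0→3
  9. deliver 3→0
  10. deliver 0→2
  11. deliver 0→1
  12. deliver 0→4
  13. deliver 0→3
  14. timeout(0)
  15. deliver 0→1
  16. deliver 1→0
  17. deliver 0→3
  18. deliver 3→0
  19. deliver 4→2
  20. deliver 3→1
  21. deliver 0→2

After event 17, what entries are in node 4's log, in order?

step 1 propose(0,'x'): 0={coor,t=1,log=-}
step 2 deliver 0→2: 2={part,t=1,log=-}
step 3 deliver 2→0: —
step 4 deliver 0→1: 1={part,t=1,log=-}
step 5 deliver 1→0: —
step 6 deliver 0→4: 4={part,t=1,log=-}
step 7 deliver 4→0: —
step 8 deliver 0→3: 3={part,t=1,log=-}
step 9 deliver 3→0: 0={coor,t=1,log=x}
step 10 deliver 0→2: 2={part,t=1,log=x}
step 11 deliver 0→1: 1={part,t=1,log=x}
step 12 deliver 0→4: 4={part,t=1,log=x}
step 13 deliver 0→3: 3={part,t=1,log=x}
step 14 timeout(0): 0={coor,t=2,log=x}
step 15 deliver 0→1: 1={part,t=2,log=x}
step 16 deliver 1→0: —
step 17 deliver 0→3: 3={part,t=2,log=x}

x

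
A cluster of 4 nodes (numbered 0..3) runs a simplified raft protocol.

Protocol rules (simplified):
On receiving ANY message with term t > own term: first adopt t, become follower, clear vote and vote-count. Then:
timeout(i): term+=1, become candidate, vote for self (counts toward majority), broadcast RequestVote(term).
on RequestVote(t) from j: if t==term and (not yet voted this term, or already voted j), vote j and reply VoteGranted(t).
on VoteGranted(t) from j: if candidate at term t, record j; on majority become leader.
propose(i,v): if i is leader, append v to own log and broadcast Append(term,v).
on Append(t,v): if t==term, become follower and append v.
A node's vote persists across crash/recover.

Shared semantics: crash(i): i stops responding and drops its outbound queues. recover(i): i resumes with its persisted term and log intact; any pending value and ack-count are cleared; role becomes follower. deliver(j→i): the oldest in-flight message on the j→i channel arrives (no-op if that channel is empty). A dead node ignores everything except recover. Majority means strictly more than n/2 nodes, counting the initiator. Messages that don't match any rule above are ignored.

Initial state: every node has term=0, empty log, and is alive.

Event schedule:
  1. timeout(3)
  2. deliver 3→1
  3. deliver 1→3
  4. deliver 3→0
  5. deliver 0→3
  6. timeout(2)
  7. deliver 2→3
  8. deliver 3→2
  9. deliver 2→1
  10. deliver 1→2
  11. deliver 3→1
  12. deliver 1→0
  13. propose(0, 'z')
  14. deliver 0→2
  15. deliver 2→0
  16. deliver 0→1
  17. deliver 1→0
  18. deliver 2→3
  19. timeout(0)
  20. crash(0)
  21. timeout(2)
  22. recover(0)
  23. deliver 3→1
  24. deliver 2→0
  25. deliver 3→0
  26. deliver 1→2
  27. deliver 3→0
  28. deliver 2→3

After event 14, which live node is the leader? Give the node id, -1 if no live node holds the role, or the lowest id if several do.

3

after 1 — timeout(3): n3:cand/t1/[-]
after 2 — deliver 3→1: n1:foll/t1/[-]
after 3 — deliver 1→3: ·
after 4 — deliver 3→0: n0:foll/t1/[-]
after 5 — deliver 0→3: n3:lead/t1/[-]
after 6 — timeout(2): n2:cand/t1/[-]
after 7 — deliver 2→3: ·
after 8 — deliver 3→2: ·
after 9 — deliver 2→1: ·
after 10 — deliver 1→2: ·
after 11 — deliver 3→1: ·
after 12 — deliver 1→0: ·
after 13 — propose(0,'z'): ·
after 14 — deliver 0→2: ·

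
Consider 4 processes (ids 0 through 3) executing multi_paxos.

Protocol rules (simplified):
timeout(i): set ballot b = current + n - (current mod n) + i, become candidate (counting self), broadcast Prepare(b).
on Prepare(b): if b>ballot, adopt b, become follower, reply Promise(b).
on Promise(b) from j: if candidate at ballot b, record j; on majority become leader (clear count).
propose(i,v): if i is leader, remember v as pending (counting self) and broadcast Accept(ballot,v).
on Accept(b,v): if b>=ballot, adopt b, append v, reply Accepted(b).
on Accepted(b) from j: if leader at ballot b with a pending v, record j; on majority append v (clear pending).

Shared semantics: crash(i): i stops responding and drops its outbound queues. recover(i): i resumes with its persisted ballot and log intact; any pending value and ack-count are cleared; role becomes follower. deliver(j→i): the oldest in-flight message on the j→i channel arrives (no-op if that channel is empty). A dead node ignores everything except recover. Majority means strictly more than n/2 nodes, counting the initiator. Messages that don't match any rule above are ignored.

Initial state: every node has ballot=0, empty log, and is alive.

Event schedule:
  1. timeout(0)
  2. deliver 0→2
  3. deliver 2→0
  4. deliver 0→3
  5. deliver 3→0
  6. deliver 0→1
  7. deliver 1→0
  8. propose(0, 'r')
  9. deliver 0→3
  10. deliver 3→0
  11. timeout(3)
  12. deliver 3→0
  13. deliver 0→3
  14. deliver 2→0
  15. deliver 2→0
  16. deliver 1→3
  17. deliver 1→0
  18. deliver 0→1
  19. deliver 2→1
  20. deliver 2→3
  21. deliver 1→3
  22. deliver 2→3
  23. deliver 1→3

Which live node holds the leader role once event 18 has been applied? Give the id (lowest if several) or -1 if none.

-1

[1] timeout(0) → N0(cand b4 [-])
[2] deliver 0→2 → N2(foll b4 [-])
[3] deliver 2→0 → ∅
[4] deliver 0→3 → N3(foll b4 [-])
[5] deliver 3→0 → N0(lead b4 [-])
[6] deliver 0→1 → N1(foll b4 [-])
[7] deliver 1→0 → ∅
[8] propose(0,'r') → ∅
[9] deliver 0→3 → N3(foll b4 [r])
[10] deliver 3→0 → ∅
[11] timeout(3) → N3(cand b11 [r])
[12] deliver 3→0 → N0(foll b11 [-])
[13] deliver 0→3 → ∅
[14] deliver 2→0 → ∅
[15] deliver 2→0 → ∅
[16] deliver 1→3 → ∅
[17] deliver 1→0 → ∅
[18] deliver 0→1 → N1(foll b4 [r])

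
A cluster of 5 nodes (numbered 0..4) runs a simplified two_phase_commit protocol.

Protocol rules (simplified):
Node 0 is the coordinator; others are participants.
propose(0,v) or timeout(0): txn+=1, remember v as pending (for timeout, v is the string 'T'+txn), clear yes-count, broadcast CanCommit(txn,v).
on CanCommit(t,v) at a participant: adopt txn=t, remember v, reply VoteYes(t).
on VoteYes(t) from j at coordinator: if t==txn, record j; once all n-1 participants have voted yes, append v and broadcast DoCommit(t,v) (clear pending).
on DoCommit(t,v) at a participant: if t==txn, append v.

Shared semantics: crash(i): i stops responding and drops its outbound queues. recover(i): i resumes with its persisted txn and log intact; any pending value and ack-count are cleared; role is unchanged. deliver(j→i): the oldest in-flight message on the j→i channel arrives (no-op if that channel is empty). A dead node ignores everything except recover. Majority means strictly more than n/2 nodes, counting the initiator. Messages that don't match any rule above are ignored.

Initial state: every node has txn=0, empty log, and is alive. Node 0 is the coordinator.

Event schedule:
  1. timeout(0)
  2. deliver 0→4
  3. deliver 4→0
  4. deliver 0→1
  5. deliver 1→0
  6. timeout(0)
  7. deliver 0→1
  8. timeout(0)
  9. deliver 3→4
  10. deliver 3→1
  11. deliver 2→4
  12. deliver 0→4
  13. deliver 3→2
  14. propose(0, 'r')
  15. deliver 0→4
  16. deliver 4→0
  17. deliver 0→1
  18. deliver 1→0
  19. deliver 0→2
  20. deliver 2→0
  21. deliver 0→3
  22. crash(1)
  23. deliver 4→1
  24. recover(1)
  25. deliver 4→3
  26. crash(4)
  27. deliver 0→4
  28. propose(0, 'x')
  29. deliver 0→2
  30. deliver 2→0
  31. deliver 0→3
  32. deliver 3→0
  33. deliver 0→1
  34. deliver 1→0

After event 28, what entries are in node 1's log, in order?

empty

1. timeout(0):  <0:coor t1 ->
2. deliver 0→4:  <4:part t1 ->
3. deliver 4→0:  nop
4. deliver 0→1:  <1:part t1 ->
5. deliver 1→0:  nop
6. timeout(0):  <0:coor t2 ->
7. deliver 0→1:  <1:part t2 ->
8. timeout(0):  <0:coor t3 ->
9. deliver 3→4:  nop
10. deliver 3→1:  nop
11. deliver 2→4:  nop
12. deliver 0→4:  <4:part t2 ->
13. deliver 3→2:  nop
14. propose(0,'r'):  <0:coor t4 ->
15. deliver 0→4:  <4:part t3 ->
16. deliver 4→0:  nop
17. deliver 0→1:  <1:part t3 ->
18. deliver 1→0:  nop
19. deliver 0→2:  <2:part t1 ->
20. deliver 2→0:  nop
21. deliver 0→3:  <3:part t1 ->
22. crash(1):  <1:✗part t3 ->
23. deliver 4→1:  nop
24. recover(1):  <1:part t3 ->
25. deliver 4→3:  nop
26. crash(4):  <4:✗part t3 ->
27. deliver 0→4:  nop
28. propose(0,'x'):  <0:coor t5 ->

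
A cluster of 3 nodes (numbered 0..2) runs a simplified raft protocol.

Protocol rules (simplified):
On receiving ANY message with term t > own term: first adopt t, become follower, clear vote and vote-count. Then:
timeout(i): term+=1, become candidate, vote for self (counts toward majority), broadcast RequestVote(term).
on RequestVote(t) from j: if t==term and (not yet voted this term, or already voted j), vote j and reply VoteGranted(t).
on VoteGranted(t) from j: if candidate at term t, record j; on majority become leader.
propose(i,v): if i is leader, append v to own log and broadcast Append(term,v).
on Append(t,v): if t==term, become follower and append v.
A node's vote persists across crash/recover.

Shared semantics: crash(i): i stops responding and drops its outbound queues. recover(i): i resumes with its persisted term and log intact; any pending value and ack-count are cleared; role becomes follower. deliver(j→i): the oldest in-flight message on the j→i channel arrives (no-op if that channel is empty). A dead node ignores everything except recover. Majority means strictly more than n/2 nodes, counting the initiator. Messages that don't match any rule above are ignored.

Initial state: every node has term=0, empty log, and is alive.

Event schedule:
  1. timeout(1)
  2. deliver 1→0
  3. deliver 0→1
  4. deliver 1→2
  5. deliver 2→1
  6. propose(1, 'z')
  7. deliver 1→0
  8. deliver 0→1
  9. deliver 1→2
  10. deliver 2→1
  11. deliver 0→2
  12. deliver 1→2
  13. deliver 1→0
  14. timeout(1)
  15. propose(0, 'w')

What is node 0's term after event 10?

1

step 1 timeout(1): 1={cand,t=1,log=-}
step 2 deliver 1→0: 0={foll,t=1,log=-}
step 3 deliver 0→1: 1={lead,t=1,log=-}
step 4 deliver 1→2: 2={foll,t=1,log=-}
step 5 deliver 2→1: —
step 6 propose(1,'z'): 1={lead,t=1,log=z}
step 7 deliver 1→0: 0={foll,t=1,log=z}
step 8 deliver 0→1: —
step 9 deliver 1→2: 2={foll,t=1,log=z}
step 10 deliver 2→1: —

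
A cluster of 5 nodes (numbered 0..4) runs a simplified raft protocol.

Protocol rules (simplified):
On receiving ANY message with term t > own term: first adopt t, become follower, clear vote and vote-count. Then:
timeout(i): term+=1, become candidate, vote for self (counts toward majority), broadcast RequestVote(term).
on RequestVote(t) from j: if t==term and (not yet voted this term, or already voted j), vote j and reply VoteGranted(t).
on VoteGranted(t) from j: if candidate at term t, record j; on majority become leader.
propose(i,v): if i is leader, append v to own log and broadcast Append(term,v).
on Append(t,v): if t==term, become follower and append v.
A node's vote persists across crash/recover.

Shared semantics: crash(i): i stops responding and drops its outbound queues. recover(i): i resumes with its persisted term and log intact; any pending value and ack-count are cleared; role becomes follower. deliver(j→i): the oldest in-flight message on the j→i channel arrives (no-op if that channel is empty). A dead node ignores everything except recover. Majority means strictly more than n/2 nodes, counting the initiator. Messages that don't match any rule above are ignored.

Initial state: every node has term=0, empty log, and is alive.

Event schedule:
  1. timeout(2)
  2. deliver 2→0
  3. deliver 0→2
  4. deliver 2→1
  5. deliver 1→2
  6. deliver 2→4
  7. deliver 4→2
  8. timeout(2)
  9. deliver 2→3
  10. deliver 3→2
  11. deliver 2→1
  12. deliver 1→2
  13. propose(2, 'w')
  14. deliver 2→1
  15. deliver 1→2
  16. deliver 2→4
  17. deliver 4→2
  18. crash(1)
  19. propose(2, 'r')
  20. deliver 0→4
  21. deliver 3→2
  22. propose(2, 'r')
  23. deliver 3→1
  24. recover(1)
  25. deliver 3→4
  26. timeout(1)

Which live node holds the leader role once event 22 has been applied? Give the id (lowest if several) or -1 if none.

e1 timeout(2): 2[cand,t=1,-]
e2 deliver 2→0: 0[foll,t=1,-]
e3 deliver 0→2: ·
e4 deliver 2→1: 1[foll,t=1,-]
e5 deliver 1→2: 2[lead,t=1,-]
e6 deliver 2→4: 4[foll,t=1,-]
e7 deliver 4→2: ·
e8 timeout(2): 2[cand,t=2,-]
e9 deliver 2→3: 3[foll,t=1,-]
e10 deliver 3→2: ·
e11 deliver 2→1: 1[foll,t=2,-]
e12 deliver 1→2: ·
e13 propose(2,'w'): ·
e14 deliver 2→1: ·
e15 deliver 1→2: ·
e16 deliver 2→4: 4[foll,t=2,-]
e17 deliver 4→2: 2[lead,t=2,-]
e18 crash(1): 1[✗foll,t=2,-]
e19 propose(2,'r'): 2[lead,t=2,r]
e20 deliver 0→4: ·
e21 deliver 3→2: ·
e22 propose(2,'r'): 2[lead,t=2,r,r]

2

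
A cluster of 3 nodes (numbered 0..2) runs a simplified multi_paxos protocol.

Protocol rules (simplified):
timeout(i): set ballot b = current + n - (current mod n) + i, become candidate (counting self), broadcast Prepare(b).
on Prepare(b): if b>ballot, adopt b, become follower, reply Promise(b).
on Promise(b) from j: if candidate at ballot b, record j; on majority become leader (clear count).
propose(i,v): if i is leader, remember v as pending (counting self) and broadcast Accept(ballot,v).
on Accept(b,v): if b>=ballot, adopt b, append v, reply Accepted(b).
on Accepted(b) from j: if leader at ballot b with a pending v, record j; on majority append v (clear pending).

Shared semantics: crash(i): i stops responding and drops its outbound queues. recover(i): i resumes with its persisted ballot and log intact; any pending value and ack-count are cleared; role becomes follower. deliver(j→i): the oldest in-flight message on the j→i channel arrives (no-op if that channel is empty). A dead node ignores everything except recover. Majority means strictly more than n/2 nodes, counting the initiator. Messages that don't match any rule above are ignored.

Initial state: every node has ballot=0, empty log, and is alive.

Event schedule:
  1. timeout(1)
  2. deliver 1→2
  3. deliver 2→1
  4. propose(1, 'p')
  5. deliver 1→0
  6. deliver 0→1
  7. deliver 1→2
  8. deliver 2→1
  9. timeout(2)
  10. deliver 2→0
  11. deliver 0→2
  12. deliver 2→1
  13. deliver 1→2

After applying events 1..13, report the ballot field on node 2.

8

after 1 — timeout(1): n1:cand/b4/[-]
after 2 — deliver 1→2: n2:foll/b4/[-]
after 3 — deliver 2→1: n1:lead/b4/[-]
after 4 — propose(1,'p'): ·
after 5 — deliver 1→0: n0:foll/b4/[-]
after 6 — deliver 0→1: ·
after 7 — deliver 1→2: n2:foll/b4/[p]
after 8 — deliver 2→1: n1:lead/b4/[p]
after 9 — timeout(2): n2:cand/b8/[p]
after 10 — deliver 2→0: n0:foll/b8/[-]
after 11 — deliver 0→2: n2:lead/b8/[p]
after 12 — deliver 2→1: n1:foll/b8/[p]
after 13 — deliver 1→2: ·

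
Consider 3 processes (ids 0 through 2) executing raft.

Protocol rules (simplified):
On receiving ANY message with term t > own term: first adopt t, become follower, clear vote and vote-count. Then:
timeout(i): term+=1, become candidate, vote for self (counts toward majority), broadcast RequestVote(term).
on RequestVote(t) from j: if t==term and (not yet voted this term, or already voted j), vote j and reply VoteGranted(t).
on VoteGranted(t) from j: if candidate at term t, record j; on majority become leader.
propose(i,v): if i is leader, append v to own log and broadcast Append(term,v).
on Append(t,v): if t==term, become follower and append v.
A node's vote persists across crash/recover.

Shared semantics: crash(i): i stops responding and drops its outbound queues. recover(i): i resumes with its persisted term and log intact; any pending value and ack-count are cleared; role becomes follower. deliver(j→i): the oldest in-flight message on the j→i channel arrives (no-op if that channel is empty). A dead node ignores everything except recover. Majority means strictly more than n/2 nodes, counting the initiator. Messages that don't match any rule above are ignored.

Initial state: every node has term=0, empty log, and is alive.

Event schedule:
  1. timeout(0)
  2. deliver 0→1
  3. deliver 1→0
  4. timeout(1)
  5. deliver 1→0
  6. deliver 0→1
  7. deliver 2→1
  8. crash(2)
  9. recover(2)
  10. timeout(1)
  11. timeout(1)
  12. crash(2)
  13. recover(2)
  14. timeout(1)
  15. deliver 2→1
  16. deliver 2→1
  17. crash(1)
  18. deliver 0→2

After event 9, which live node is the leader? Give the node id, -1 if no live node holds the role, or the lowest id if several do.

1

[1] timeout(0) → N0(cand t1 [-])
[2] deliver 0→1 → N1(foll t1 [-])
[3] deliver 1→0 → N0(lead t1 [-])
[4] timeout(1) → N1(cand t2 [-])
[5] deliver 1→0 → N0(foll t2 [-])
[6] deliver 0→1 → N1(lead t2 [-])
[7] deliver 2→1 → ∅
[8] crash(2) → N2(✗foll t0 [-])
[9] recover(2) → N2(foll t0 [-])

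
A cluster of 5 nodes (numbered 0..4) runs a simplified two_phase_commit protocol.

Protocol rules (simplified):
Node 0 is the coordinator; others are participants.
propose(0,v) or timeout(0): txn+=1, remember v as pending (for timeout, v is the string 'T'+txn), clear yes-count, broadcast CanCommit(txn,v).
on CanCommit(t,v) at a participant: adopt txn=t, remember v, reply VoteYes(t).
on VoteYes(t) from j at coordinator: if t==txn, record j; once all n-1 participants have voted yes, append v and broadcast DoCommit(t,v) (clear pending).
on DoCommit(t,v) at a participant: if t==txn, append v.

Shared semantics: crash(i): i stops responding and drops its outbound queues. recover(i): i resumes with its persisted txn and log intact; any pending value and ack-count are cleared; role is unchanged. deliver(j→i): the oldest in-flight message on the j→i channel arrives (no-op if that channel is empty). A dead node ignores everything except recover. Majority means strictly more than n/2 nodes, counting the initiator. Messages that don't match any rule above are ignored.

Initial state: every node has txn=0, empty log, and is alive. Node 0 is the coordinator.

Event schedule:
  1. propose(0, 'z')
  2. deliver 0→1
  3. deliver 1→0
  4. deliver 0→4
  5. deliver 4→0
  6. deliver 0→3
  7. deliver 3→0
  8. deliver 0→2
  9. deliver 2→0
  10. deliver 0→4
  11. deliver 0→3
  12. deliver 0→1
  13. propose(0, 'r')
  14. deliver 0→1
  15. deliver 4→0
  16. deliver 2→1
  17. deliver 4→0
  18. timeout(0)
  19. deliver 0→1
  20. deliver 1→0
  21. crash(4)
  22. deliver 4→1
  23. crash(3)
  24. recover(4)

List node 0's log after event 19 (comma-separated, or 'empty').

after 1 — propose(0,'z'): n0:coor/t1/[-]
after 2 — deliver 0→1: n1:part/t1/[-]
after 3 — deliver 1→0: ·
after 4 — deliver 0→4: n4:part/t1/[-]
after 5 — deliver 4→0: ·
after 6 — deliver 0→3: n3:part/t1/[-]
after 7 — deliver 3→0: ·
after 8 — deliver 0→2: n2:part/t1/[-]
after 9 — deliver 2→0: n0:coor/t1/[z]
after 10 — deliver 0→4: n4:part/t1/[z]
after 11 — deliver 0→3: n3:part/t1/[z]
after 12 — deliver 0→1: n1:part/t1/[z]
after 13 — propose(0,'r'): n0:coor/t2/[z]
after 14 — deliver 0→1: n1:part/t2/[z]
after 15 — deliver 4→0: ·
after 16 — deliver 2→1: ·
after 17 — deliver 4→0: ·
after 18 — timeout(0): n0:coor/t3/[z]
after 19 — deliver 0→1: n1:part/t3/[z]

z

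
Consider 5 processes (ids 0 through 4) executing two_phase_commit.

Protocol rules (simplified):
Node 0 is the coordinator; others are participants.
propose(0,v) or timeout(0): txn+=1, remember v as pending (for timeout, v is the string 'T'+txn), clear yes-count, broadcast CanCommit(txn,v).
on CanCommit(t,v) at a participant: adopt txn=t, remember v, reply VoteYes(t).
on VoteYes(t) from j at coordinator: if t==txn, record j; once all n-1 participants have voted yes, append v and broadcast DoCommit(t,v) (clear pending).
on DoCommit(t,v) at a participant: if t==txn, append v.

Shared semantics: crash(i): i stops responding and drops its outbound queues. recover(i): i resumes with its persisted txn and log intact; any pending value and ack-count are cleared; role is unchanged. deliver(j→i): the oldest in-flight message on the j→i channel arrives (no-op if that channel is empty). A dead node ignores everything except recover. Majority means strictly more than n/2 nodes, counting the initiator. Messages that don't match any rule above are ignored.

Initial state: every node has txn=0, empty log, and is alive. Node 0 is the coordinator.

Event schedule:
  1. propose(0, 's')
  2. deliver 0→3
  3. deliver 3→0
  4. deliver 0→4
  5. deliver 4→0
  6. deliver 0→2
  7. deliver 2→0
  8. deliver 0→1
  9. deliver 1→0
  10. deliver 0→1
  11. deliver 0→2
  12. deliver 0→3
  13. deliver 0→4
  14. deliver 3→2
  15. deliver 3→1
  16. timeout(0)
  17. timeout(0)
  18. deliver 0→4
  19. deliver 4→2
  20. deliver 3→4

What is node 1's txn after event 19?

[1] propose(0,'s') → N0(coor t1 [-])
[2] deliver 0→3 → N3(part t1 [-])
[3] deliver 3→0 → ∅
[4] deliver 0→4 → N4(part t1 [-])
[5] deliver 4→0 → ∅
[6] deliver 0→2 → N2(part t1 [-])
[7] deliver 2→0 → ∅
[8] deliver 0→1 → N1(part t1 [-])
[9] deliver 1→0 → N0(coor t1 [s])
[10] deliver 0→1 → N1(part t1 [s])
[11] deliver 0→2 → N2(part t1 [s])
[12] deliver 0→3 → N3(part t1 [s])
[13] deliver 0→4 → N4(part t1 [s])
[14] deliver 3→2 → ∅
[15] deliver 3→1 → ∅
[16] timeout(0) → N0(coor t2 [s])
[17] timeout(0) → N0(coor t3 [s])
[18] deliver 0→4 → N4(part t2 [s])
[19] deliver 4→2 → ∅

1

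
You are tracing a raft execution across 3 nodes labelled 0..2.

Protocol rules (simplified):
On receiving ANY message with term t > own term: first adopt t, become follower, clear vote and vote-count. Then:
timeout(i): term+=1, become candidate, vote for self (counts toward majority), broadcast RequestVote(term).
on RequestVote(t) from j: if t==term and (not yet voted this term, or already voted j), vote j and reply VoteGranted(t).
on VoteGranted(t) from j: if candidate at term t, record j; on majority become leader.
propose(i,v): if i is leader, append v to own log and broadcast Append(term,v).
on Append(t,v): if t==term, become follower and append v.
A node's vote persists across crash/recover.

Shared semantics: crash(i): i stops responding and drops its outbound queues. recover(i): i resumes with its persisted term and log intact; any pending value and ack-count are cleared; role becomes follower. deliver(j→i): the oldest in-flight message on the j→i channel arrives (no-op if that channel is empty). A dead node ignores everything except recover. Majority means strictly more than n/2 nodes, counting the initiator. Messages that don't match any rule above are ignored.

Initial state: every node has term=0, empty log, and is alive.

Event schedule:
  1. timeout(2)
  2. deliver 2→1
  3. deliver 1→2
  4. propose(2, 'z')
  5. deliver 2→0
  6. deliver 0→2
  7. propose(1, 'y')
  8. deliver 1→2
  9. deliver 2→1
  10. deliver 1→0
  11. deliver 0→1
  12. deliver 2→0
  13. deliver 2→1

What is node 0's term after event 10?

1

after 1 — timeout(2): n2:cand/t1/[-]
after 2 — deliver 2→1: n1:foll/t1/[-]
after 3 — deliver 1→2: n2:lead/t1/[-]
after 4 — propose(2,'z'): n2:lead/t1/[z]
after 5 — deliver 2→0: n0:foll/t1/[-]
after 6 — deliver 0→2: ·
after 7 — propose(1,'y'): ·
after 8 — deliver 1→2: ·
after 9 — deliver 2→1: n1:foll/t1/[z]
after 10 — deliver 1→0: ·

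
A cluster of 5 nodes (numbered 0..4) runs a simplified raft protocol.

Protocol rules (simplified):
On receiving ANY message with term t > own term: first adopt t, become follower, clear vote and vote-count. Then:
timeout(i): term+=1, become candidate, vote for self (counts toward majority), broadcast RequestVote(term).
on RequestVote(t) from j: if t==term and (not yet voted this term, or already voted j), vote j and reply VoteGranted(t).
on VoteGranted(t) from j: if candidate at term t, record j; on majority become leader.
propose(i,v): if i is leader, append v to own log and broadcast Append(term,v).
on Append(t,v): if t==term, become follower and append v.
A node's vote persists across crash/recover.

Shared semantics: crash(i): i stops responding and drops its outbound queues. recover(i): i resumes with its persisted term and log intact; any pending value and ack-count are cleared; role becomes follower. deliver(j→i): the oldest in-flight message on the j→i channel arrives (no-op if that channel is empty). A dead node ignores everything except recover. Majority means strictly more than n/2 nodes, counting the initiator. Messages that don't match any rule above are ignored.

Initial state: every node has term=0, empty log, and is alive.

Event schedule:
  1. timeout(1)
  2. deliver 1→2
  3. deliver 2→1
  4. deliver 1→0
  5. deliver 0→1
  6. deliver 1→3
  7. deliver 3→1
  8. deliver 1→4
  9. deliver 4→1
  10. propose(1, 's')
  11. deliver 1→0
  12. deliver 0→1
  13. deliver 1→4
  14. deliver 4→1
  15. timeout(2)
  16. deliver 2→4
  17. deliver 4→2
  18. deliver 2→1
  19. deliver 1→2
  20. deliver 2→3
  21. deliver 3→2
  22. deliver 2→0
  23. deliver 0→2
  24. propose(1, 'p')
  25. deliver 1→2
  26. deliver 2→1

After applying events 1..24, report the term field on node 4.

2

after 1 — timeout(1): n1:cand/t1/[-]
after 2 — deliver 1→2: n2:foll/t1/[-]
after 3 — deliver 2→1: ·
after 4 — deliver 1→0: n0:foll/t1/[-]
after 5 — deliver 0→1: n1:lead/t1/[-]
after 6 — deliver 1→3: n3:foll/t1/[-]
after 7 — deliver 3→1: ·
after 8 — deliver 1→4: n4:foll/t1/[-]
after 9 — deliver 4→1: ·
after 10 — propose(1,'s'): n1:lead/t1/[s]
after 11 — deliver 1→0: n0:foll/t1/[s]
after 12 — deliver 0→1: ·
after 13 — deliver 1→4: n4:foll/t1/[s]
after 14 — deliver 4→1: ·
after 15 — timeout(2): n2:cand/t2/[-]
after 16 — deliver 2→4: n4:foll/t2/[s]
after 17 — deliver 4→2: ·
after 18 — deliver 2→1: n1:foll/t2/[s]
after 19 — deliver 1→2: ·
after 20 — deliver 2→3: n3:foll/t2/[-]
after 21 — deliver 3→2: n2:lead/t2/[-]
after 22 — deliver 2→0: n0:foll/t2/[s]
after 23 — deliver 0→2: ·
after 24 — propose(1,'p'): ·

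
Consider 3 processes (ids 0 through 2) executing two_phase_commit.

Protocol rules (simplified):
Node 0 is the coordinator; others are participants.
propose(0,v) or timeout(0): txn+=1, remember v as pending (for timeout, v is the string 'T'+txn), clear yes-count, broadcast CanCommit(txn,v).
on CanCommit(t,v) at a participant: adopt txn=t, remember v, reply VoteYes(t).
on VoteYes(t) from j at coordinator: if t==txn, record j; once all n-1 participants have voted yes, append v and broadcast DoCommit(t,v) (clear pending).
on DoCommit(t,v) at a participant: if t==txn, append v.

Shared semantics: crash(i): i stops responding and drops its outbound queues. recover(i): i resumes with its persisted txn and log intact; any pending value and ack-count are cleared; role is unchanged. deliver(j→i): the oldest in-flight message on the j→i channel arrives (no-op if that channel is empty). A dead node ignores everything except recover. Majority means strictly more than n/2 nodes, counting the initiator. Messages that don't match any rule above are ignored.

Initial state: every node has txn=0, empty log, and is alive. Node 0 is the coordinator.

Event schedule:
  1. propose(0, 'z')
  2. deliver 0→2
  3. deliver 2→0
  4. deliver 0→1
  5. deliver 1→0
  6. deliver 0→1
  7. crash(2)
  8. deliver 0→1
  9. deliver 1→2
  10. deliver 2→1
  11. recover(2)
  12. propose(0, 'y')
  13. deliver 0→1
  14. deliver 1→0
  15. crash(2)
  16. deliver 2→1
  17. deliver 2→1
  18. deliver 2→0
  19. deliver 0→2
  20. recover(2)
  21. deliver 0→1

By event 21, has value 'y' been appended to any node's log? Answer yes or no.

no

e1 propose(0,'z'): 0[coor,t=1,-]
e2 deliver 0→2: 2[part,t=1,-]
e3 deliver 2→0: ·
e4 deliver 0→1: 1[part,t=1,-]
e5 deliver 1→0: 0[coor,t=1,z]
e6 deliver 0→1: 1[part,t=1,z]
e7 crash(2): 2[✗part,t=1,-]
e8 deliver 0→1: ·
e9 deliver 1→2: ·
e10 deliver 2→1: ·
e11 recover(2): 2[part,t=1,-]
e12 propose(0,'y'): 0[coor,t=2,z]
e13 deliver 0→1: 1[part,t=2,z]
e14 deliver 1→0: ·
e15 crash(2): 2[✗part,t=1,-]
e16 deliver 2→1: ·
e17 deliver 2→1: ·
e18 deliver 2→0: ·
e19 deliver 0→2: ·
e20 recover(2): 2[part,t=1,-]
e21 deliver 0→1: ·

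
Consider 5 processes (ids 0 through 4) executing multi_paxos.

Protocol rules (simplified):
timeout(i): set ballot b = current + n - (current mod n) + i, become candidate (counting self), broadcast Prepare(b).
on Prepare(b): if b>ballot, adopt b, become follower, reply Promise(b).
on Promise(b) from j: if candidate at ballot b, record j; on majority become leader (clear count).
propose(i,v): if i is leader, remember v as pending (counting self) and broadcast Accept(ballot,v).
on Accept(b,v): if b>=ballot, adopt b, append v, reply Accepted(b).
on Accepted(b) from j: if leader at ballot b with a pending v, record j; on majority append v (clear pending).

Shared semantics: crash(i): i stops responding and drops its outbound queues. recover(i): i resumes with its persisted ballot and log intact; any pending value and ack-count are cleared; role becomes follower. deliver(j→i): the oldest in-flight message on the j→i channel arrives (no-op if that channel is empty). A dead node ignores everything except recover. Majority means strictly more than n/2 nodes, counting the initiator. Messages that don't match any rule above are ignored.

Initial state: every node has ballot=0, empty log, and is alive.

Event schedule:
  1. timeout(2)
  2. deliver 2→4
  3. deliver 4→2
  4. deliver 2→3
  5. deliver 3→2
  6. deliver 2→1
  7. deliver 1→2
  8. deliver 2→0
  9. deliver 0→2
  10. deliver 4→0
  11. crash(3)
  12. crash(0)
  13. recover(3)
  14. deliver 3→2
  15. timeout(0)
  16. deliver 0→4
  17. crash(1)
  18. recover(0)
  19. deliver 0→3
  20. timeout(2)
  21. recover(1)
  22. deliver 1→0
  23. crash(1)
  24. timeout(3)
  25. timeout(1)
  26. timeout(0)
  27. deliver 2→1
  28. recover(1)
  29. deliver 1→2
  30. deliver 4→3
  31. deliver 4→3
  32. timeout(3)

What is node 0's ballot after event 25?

after 1 — timeout(2): n2:cand/b7/[-]
after 2 — deliver 2→4: n4:foll/b7/[-]
after 3 — deliver 4→2: ·
after 4 — deliver 2→3: n3:foll/b7/[-]
after 5 — deliver 3→2: n2:lead/b7/[-]
after 6 — deliver 2→1: n1:foll/b7/[-]
after 7 — deliver 1→2: ·
after 8 — deliver 2→0: n0:foll/b7/[-]
after 9 — deliver 0→2: ·
after 10 — deliver 4→0: ·
after 11 — crash(3): n3:✗foll/b7/[-]
after 12 — crash(0): n0:✗foll/b7/[-]
after 13 — recover(3): n3:foll/b7/[-]
after 14 — deliver 3→2: ·
after 15 — timeout(0): ·
after 16 — deliver 0→4: ·
after 17 — crash(1): n1:✗foll/b7/[-]
after 18 — recover(0): n0:foll/b7/[-]
after 19 — deliver 0→3: ·
after 20 — timeout(2): n2:cand/b12/[-]
after 21 — recover(1): n1:foll/b7/[-]
after 22 — deliver 1→0: ·
after 23 — crash(1): n1:✗foll/b7/[-]
after 24 — timeout(3): n3:cand/b13/[-]
after 25 — timeout(1): ·

7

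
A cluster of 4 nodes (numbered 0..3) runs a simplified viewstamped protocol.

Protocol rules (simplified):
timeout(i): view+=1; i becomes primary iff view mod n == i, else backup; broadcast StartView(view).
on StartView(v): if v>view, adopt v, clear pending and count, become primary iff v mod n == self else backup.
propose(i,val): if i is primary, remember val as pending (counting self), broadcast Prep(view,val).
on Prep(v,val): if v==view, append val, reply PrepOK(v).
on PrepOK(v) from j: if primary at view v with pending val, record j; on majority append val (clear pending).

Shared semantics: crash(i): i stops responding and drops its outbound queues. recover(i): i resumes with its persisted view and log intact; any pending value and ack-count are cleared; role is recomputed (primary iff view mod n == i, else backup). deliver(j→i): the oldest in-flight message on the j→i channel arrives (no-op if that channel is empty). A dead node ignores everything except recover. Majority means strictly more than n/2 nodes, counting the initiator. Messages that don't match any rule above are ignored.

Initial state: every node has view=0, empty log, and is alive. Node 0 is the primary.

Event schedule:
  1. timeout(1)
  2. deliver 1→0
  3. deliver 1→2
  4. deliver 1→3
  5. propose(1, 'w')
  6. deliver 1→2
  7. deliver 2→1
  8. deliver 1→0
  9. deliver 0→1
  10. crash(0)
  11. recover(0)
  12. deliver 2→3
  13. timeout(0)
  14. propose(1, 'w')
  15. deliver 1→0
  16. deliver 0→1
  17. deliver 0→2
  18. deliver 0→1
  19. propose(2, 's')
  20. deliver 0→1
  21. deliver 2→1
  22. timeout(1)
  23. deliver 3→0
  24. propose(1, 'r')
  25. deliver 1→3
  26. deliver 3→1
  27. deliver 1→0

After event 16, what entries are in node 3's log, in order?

1. timeout(1):  <1:prim v1 ->
2. deliver 1→0:  <0:back v1 ->
3. deliver 1→2:  <2:back v1 ->
4. deliver 1→3:  <3:back v1 ->
5. propose(1,'w'):  nop
6. deliver 1→2:  <2:back v1 w>
7. deliver 2→1:  nop
8. deliver 1→0:  <0:back v1 w>
9. deliver 0→1:  <1:prim v1 w>
10. crash(0):  <0:✗back v1 w>
11. recover(0):  <0:back v1 w>
12. deliver 2→3:  nop
13. timeout(0):  <0:back v2 w>
14. propose(1,'w'):  nop
15. deliver 1→0:  nop
16. deliver 0→1:  <1:back v2 w>

empty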